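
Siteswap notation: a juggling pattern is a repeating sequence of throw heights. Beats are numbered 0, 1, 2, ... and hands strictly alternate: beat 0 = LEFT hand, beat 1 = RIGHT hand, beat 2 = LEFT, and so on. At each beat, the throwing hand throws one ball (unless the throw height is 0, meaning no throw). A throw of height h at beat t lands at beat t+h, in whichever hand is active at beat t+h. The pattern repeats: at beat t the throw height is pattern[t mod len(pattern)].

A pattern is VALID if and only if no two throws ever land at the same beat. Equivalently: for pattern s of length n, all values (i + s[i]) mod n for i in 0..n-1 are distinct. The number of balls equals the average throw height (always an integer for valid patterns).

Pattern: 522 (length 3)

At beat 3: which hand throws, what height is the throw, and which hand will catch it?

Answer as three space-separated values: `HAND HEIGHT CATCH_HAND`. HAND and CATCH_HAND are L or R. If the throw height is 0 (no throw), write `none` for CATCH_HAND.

Answer: R 5 L

Derivation:
Beat 3: 3 mod 2 = 1, so hand = R
Throw height = pattern[3 mod 3] = pattern[0] = 5
Lands at beat 3+5=8, 8 mod 2 = 0, so catch hand = L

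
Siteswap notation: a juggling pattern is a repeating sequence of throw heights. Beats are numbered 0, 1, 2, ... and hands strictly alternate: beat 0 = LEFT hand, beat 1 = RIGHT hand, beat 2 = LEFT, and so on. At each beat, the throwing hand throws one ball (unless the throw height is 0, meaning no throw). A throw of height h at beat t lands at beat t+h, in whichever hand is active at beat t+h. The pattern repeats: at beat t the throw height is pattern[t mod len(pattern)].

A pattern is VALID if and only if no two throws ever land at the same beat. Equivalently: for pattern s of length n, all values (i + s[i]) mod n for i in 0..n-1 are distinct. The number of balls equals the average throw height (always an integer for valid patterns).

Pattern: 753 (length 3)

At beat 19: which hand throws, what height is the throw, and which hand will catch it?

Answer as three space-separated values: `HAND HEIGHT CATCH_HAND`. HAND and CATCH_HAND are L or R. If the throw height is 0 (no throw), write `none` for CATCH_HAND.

Answer: R 5 L

Derivation:
Beat 19: 19 mod 2 = 1, so hand = R
Throw height = pattern[19 mod 3] = pattern[1] = 5
Lands at beat 19+5=24, 24 mod 2 = 0, so catch hand = L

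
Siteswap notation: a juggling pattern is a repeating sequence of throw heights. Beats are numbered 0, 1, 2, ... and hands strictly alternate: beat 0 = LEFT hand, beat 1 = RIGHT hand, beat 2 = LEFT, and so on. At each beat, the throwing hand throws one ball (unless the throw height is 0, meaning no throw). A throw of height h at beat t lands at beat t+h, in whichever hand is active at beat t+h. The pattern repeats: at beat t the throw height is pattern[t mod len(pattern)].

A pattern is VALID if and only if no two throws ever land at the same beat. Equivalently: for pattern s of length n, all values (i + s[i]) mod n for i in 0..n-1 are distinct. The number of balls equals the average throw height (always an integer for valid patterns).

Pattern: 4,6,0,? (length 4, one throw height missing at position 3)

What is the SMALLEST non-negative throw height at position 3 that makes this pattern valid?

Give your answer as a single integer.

i=0: (0 + 4) mod 4 = 0
i=1: (1 + 6) mod 4 = 3
i=2: (2 + 0) mod 4 = 2
i=3: s[i]=? (unknown)
Known residues: [0, 2, 3]; need a permutation of 0..3, so missing residue r = 1
Need (3 + s) mod 4 = 1; smallest s = (1 - 3) mod 4 = 2

Answer: 2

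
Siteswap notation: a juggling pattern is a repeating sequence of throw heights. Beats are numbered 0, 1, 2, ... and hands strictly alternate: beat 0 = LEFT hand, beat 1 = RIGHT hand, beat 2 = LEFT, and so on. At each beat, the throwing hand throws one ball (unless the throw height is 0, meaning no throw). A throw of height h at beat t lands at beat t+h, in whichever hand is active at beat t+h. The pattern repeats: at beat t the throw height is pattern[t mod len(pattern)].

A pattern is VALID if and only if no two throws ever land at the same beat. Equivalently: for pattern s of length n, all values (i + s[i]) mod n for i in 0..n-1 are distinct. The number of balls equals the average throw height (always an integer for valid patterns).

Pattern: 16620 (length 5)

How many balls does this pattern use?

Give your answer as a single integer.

Pattern = [1, 6, 6, 2, 0], length n = 5
  position 0: throw height = 1, running sum = 1
  position 1: throw height = 6, running sum = 7
  position 2: throw height = 6, running sum = 13
  position 3: throw height = 2, running sum = 15
  position 4: throw height = 0, running sum = 15
Total sum = 15; balls = sum / n = 15 / 5 = 3

Answer: 3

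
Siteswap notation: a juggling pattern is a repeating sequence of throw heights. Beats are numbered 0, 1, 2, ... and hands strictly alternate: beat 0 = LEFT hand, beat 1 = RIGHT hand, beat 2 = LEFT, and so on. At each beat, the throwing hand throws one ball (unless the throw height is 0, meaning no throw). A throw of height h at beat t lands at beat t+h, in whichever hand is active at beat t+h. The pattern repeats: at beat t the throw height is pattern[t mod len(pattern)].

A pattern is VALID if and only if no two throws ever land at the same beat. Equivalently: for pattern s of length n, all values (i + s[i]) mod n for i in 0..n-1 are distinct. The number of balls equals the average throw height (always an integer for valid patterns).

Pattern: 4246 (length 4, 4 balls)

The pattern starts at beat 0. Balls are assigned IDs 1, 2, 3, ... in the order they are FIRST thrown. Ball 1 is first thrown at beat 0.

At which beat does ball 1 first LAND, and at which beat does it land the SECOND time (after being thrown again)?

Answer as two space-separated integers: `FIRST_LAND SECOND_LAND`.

Answer: 4 8

Derivation:
Beat 0 (L): throw ball1 h=4 -> lands@4:L; in-air after throw: [b1@4:L]
Beat 1 (R): throw ball2 h=2 -> lands@3:R; in-air after throw: [b2@3:R b1@4:L]
Beat 2 (L): throw ball3 h=4 -> lands@6:L; in-air after throw: [b2@3:R b1@4:L b3@6:L]
Beat 3 (R): throw ball2 h=6 -> lands@9:R; in-air after throw: [b1@4:L b3@6:L b2@9:R]
Beat 4 (L): throw ball1 h=4 -> lands@8:L; in-air after throw: [b3@6:L b1@8:L b2@9:R]
Beat 5 (R): throw ball4 h=2 -> lands@7:R; in-air after throw: [b3@6:L b4@7:R b1@8:L b2@9:R]
Beat 6 (L): throw ball3 h=4 -> lands@10:L; in-air after throw: [b4@7:R b1@8:L b2@9:R b3@10:L]
Beat 7 (R): throw ball4 h=6 -> lands@13:R; in-air after throw: [b1@8:L b2@9:R b3@10:L b4@13:R]
Beat 8 (L): throw ball1 h=4 -> lands@12:L; in-air after throw: [b2@9:R b3@10:L b1@12:L b4@13:R]
Ball 1: thrown@0 h=4 -> first land @4; rethrown@4 h=4 -> second land @8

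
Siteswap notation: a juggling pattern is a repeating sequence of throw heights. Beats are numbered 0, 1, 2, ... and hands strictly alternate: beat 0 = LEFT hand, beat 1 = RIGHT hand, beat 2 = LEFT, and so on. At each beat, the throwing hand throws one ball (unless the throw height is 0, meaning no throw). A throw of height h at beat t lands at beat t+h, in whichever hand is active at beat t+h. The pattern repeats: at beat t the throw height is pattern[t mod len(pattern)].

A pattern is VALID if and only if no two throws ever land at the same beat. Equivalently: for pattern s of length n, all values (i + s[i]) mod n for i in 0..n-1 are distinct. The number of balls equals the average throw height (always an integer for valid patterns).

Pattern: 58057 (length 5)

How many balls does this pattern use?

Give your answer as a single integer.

Pattern = [5, 8, 0, 5, 7], length n = 5
  position 0: throw height = 5, running sum = 5
  position 1: throw height = 8, running sum = 13
  position 2: throw height = 0, running sum = 13
  position 3: throw height = 5, running sum = 18
  position 4: throw height = 7, running sum = 25
Total sum = 25; balls = sum / n = 25 / 5 = 5

Answer: 5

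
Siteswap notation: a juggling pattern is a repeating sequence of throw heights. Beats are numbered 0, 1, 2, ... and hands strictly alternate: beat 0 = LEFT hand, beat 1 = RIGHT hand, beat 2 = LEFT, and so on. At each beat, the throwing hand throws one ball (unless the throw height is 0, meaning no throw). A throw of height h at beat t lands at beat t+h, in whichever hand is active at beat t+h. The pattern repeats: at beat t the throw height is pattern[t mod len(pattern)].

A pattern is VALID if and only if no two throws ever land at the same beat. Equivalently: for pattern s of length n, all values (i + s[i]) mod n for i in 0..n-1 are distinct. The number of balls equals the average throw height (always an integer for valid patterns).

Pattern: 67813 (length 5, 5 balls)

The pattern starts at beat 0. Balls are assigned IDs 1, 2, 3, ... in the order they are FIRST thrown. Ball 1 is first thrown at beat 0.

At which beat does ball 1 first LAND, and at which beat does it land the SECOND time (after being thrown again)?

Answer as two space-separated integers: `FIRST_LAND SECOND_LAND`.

Beat 0 (L): throw ball1 h=6 -> lands@6:L; in-air after throw: [b1@6:L]
Beat 1 (R): throw ball2 h=7 -> lands@8:L; in-air after throw: [b1@6:L b2@8:L]
Beat 2 (L): throw ball3 h=8 -> lands@10:L; in-air after throw: [b1@6:L b2@8:L b3@10:L]
Beat 3 (R): throw ball4 h=1 -> lands@4:L; in-air after throw: [b4@4:L b1@6:L b2@8:L b3@10:L]
Beat 4 (L): throw ball4 h=3 -> lands@7:R; in-air after throw: [b1@6:L b4@7:R b2@8:L b3@10:L]
Beat 5 (R): throw ball5 h=6 -> lands@11:R; in-air after throw: [b1@6:L b4@7:R b2@8:L b3@10:L b5@11:R]
Beat 6 (L): throw ball1 h=7 -> lands@13:R; in-air after throw: [b4@7:R b2@8:L b3@10:L b5@11:R b1@13:R]
Beat 7 (R): throw ball4 h=8 -> lands@15:R; in-air after throw: [b2@8:L b3@10:L b5@11:R b1@13:R b4@15:R]
Beat 8 (L): throw ball2 h=1 -> lands@9:R; in-air after throw: [b2@9:R b3@10:L b5@11:R b1@13:R b4@15:R]
Beat 9 (R): throw ball2 h=3 -> lands@12:L; in-air after throw: [b3@10:L b5@11:R b2@12:L b1@13:R b4@15:R]
Beat 10 (L): throw ball3 h=6 -> lands@16:L; in-air after throw: [b5@11:R b2@12:L b1@13:R b4@15:R b3@16:L]
Beat 11 (R): throw ball5 h=7 -> lands@18:L; in-air after throw: [b2@12:L b1@13:R b4@15:R b3@16:L b5@18:L]
Beat 12 (L): throw ball2 h=8 -> lands@20:L; in-air after throw: [b1@13:R b4@15:R b3@16:L b5@18:L b2@20:L]
Beat 13 (R): throw ball1 h=1 -> lands@14:L; in-air after throw: [b1@14:L b4@15:R b3@16:L b5@18:L b2@20:L]
Ball 1: thrown@0 h=6 -> first land @6; rethrown@6 h=7 -> second land @13

Answer: 6 13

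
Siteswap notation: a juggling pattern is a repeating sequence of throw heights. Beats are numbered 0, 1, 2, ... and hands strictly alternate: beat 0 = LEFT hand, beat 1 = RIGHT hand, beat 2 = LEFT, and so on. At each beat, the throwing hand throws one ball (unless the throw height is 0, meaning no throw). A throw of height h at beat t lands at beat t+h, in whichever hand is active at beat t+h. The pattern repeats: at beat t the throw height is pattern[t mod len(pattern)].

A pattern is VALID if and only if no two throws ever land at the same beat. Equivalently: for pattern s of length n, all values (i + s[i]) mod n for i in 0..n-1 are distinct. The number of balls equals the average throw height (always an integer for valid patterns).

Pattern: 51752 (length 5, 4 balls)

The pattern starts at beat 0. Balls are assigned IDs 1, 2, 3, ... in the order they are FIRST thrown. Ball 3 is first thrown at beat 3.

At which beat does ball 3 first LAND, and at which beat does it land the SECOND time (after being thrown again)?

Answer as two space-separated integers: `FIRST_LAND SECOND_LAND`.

Answer: 8 13

Derivation:
Beat 0 (L): throw ball1 h=5 -> lands@5:R; in-air after throw: [b1@5:R]
Beat 1 (R): throw ball2 h=1 -> lands@2:L; in-air after throw: [b2@2:L b1@5:R]
Beat 2 (L): throw ball2 h=7 -> lands@9:R; in-air after throw: [b1@5:R b2@9:R]
Beat 3 (R): throw ball3 h=5 -> lands@8:L; in-air after throw: [b1@5:R b3@8:L b2@9:R]
Beat 4 (L): throw ball4 h=2 -> lands@6:L; in-air after throw: [b1@5:R b4@6:L b3@8:L b2@9:R]
Beat 5 (R): throw ball1 h=5 -> lands@10:L; in-air after throw: [b4@6:L b3@8:L b2@9:R b1@10:L]
Beat 6 (L): throw ball4 h=1 -> lands@7:R; in-air after throw: [b4@7:R b3@8:L b2@9:R b1@10:L]
Beat 7 (R): throw ball4 h=7 -> lands@14:L; in-air after throw: [b3@8:L b2@9:R b1@10:L b4@14:L]
Beat 8 (L): throw ball3 h=5 -> lands@13:R; in-air after throw: [b2@9:R b1@10:L b3@13:R b4@14:L]
Beat 9 (R): throw ball2 h=2 -> lands@11:R; in-air after throw: [b1@10:L b2@11:R b3@13:R b4@14:L]
Beat 10 (L): throw ball1 h=5 -> lands@15:R; in-air after throw: [b2@11:R b3@13:R b4@14:L b1@15:R]
Beat 11 (R): throw ball2 h=1 -> lands@12:L; in-air after throw: [b2@12:L b3@13:R b4@14:L b1@15:R]
Beat 12 (L): throw ball2 h=7 -> lands@19:R; in-air after throw: [b3@13:R b4@14:L b1@15:R b2@19:R]
Beat 13 (R): throw ball3 h=5 -> lands@18:L; in-air after throw: [b4@14:L b1@15:R b3@18:L b2@19:R]
Ball 3: thrown@3 h=5 -> first land @8; rethrown@8 h=5 -> second land @13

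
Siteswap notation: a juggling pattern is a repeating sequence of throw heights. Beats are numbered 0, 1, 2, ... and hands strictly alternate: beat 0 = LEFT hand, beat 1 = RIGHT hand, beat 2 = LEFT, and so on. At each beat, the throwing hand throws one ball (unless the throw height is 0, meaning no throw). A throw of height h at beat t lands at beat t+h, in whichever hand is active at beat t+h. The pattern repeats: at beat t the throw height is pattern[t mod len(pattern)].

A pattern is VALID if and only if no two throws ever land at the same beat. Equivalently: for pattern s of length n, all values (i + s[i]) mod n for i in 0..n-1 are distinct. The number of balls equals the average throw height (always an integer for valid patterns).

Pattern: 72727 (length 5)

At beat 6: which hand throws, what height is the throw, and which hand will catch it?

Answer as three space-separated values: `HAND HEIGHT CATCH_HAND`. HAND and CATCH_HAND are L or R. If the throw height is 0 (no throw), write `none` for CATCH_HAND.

Answer: L 2 L

Derivation:
Beat 6: 6 mod 2 = 0, so hand = L
Throw height = pattern[6 mod 5] = pattern[1] = 2
Lands at beat 6+2=8, 8 mod 2 = 0, so catch hand = L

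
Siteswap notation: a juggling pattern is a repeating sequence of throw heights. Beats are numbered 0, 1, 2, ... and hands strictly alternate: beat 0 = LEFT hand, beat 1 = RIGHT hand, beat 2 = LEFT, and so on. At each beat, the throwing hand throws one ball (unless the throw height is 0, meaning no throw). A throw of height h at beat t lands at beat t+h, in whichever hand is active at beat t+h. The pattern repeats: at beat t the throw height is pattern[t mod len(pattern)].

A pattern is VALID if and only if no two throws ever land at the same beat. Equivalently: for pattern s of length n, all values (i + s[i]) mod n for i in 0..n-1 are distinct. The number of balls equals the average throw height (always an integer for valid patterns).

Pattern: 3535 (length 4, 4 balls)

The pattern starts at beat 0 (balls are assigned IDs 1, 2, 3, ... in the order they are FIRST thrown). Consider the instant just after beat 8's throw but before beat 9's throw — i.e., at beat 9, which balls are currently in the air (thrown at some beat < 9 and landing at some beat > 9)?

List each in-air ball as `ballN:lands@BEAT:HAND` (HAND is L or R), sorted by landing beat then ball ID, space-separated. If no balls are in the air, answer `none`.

Beat 0 (L): throw ball1 h=3 -> lands@3:R; in-air after throw: [b1@3:R]
Beat 1 (R): throw ball2 h=5 -> lands@6:L; in-air after throw: [b1@3:R b2@6:L]
Beat 2 (L): throw ball3 h=3 -> lands@5:R; in-air after throw: [b1@3:R b3@5:R b2@6:L]
Beat 3 (R): throw ball1 h=5 -> lands@8:L; in-air after throw: [b3@5:R b2@6:L b1@8:L]
Beat 4 (L): throw ball4 h=3 -> lands@7:R; in-air after throw: [b3@5:R b2@6:L b4@7:R b1@8:L]
Beat 5 (R): throw ball3 h=5 -> lands@10:L; in-air after throw: [b2@6:L b4@7:R b1@8:L b3@10:L]
Beat 6 (L): throw ball2 h=3 -> lands@9:R; in-air after throw: [b4@7:R b1@8:L b2@9:R b3@10:L]
Beat 7 (R): throw ball4 h=5 -> lands@12:L; in-air after throw: [b1@8:L b2@9:R b3@10:L b4@12:L]
Beat 8 (L): throw ball1 h=3 -> lands@11:R; in-air after throw: [b2@9:R b3@10:L b1@11:R b4@12:L]
Beat 9 (R): throw ball2 h=5 -> lands@14:L; in-air after throw: [b3@10:L b1@11:R b4@12:L b2@14:L]

Answer: ball3:lands@10:L ball1:lands@11:R ball4:lands@12:L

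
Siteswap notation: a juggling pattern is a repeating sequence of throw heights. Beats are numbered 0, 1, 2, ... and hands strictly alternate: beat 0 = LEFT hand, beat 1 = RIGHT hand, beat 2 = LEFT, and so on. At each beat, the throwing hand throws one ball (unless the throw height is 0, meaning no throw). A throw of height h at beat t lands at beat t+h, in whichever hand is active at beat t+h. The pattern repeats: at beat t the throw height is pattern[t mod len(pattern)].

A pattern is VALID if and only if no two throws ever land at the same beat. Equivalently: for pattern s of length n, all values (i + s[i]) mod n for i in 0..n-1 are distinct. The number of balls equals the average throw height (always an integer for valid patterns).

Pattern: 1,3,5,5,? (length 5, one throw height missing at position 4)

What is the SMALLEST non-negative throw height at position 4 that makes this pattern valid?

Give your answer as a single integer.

i=0: (0 + 1) mod 5 = 1
i=1: (1 + 3) mod 5 = 4
i=2: (2 + 5) mod 5 = 2
i=3: (3 + 5) mod 5 = 3
i=4: s[i]=? (unknown)
Known residues: [1, 2, 3, 4]; need a permutation of 0..4, so missing residue r = 0
Need (4 + s) mod 5 = 0; smallest s = (0 - 4) mod 5 = 1

Answer: 1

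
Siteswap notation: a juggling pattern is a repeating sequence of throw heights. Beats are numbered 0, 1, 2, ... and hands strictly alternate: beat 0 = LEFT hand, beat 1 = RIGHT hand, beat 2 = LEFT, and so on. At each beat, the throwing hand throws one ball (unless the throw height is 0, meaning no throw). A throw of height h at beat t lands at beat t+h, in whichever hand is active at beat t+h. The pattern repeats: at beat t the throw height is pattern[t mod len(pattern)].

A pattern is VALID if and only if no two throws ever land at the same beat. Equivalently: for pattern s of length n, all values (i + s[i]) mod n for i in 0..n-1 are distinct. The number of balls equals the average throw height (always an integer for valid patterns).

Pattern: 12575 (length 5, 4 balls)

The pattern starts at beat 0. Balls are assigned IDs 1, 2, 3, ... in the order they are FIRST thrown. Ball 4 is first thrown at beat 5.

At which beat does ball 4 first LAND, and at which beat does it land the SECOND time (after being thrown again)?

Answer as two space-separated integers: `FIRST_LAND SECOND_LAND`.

Answer: 6 8

Derivation:
Beat 0 (L): throw ball1 h=1 -> lands@1:R; in-air after throw: [b1@1:R]
Beat 1 (R): throw ball1 h=2 -> lands@3:R; in-air after throw: [b1@3:R]
Beat 2 (L): throw ball2 h=5 -> lands@7:R; in-air after throw: [b1@3:R b2@7:R]
Beat 3 (R): throw ball1 h=7 -> lands@10:L; in-air after throw: [b2@7:R b1@10:L]
Beat 4 (L): throw ball3 h=5 -> lands@9:R; in-air after throw: [b2@7:R b3@9:R b1@10:L]
Beat 5 (R): throw ball4 h=1 -> lands@6:L; in-air after throw: [b4@6:L b2@7:R b3@9:R b1@10:L]
Beat 6 (L): throw ball4 h=2 -> lands@8:L; in-air after throw: [b2@7:R b4@8:L b3@9:R b1@10:L]
Beat 7 (R): throw ball2 h=5 -> lands@12:L; in-air after throw: [b4@8:L b3@9:R b1@10:L b2@12:L]
Beat 8 (L): throw ball4 h=7 -> lands@15:R; in-air after throw: [b3@9:R b1@10:L b2@12:L b4@15:R]
Ball 4: thrown@5 h=1 -> first land @6; rethrown@6 h=2 -> second land @8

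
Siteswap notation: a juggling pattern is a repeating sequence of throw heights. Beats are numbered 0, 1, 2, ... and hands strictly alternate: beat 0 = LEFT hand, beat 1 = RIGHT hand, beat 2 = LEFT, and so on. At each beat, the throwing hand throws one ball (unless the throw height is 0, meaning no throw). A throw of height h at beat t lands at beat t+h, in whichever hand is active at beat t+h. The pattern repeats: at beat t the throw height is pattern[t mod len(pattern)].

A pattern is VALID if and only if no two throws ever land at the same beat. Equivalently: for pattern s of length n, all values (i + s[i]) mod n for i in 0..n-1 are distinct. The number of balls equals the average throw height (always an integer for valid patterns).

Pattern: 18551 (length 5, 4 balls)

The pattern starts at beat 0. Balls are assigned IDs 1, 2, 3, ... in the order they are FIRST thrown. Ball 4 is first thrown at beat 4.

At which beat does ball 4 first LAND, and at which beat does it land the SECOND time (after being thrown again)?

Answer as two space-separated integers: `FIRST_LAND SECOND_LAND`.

Answer: 5 6

Derivation:
Beat 0 (L): throw ball1 h=1 -> lands@1:R; in-air after throw: [b1@1:R]
Beat 1 (R): throw ball1 h=8 -> lands@9:R; in-air after throw: [b1@9:R]
Beat 2 (L): throw ball2 h=5 -> lands@7:R; in-air after throw: [b2@7:R b1@9:R]
Beat 3 (R): throw ball3 h=5 -> lands@8:L; in-air after throw: [b2@7:R b3@8:L b1@9:R]
Beat 4 (L): throw ball4 h=1 -> lands@5:R; in-air after throw: [b4@5:R b2@7:R b3@8:L b1@9:R]
Beat 5 (R): throw ball4 h=1 -> lands@6:L; in-air after throw: [b4@6:L b2@7:R b3@8:L b1@9:R]
Beat 6 (L): throw ball4 h=8 -> lands@14:L; in-air after throw: [b2@7:R b3@8:L b1@9:R b4@14:L]
Ball 4: thrown@4 h=1 -> first land @5; rethrown@5 h=1 -> second land @6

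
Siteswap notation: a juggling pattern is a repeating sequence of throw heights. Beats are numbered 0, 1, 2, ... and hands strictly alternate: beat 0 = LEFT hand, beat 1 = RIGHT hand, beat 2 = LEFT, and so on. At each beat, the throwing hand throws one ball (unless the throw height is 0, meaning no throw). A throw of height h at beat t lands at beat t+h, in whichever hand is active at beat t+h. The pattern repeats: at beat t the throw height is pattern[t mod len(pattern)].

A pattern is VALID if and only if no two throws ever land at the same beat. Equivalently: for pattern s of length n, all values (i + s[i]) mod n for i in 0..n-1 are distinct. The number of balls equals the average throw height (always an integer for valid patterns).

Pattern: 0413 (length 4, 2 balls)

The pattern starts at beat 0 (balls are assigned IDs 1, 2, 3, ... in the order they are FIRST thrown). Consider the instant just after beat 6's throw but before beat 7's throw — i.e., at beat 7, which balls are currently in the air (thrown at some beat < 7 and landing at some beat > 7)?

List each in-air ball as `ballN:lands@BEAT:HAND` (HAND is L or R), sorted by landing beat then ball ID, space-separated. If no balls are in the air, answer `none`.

Beat 1 (R): throw ball1 h=4 -> lands@5:R; in-air after throw: [b1@5:R]
Beat 2 (L): throw ball2 h=1 -> lands@3:R; in-air after throw: [b2@3:R b1@5:R]
Beat 3 (R): throw ball2 h=3 -> lands@6:L; in-air after throw: [b1@5:R b2@6:L]
Beat 5 (R): throw ball1 h=4 -> lands@9:R; in-air after throw: [b2@6:L b1@9:R]
Beat 6 (L): throw ball2 h=1 -> lands@7:R; in-air after throw: [b2@7:R b1@9:R]
Beat 7 (R): throw ball2 h=3 -> lands@10:L; in-air after throw: [b1@9:R b2@10:L]

Answer: ball1:lands@9:R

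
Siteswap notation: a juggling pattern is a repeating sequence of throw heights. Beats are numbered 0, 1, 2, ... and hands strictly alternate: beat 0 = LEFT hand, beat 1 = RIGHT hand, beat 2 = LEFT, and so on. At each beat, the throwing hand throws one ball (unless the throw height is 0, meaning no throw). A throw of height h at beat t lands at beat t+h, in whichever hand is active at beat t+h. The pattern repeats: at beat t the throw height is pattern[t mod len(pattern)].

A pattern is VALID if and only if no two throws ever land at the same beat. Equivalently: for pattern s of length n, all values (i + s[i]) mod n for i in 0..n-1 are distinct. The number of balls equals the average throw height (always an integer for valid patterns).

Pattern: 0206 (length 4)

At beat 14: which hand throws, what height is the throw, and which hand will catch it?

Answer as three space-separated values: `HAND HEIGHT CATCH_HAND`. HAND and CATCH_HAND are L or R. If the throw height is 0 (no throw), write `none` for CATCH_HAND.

Beat 14: 14 mod 2 = 0, so hand = L
Throw height = pattern[14 mod 4] = pattern[2] = 0

Answer: L 0 none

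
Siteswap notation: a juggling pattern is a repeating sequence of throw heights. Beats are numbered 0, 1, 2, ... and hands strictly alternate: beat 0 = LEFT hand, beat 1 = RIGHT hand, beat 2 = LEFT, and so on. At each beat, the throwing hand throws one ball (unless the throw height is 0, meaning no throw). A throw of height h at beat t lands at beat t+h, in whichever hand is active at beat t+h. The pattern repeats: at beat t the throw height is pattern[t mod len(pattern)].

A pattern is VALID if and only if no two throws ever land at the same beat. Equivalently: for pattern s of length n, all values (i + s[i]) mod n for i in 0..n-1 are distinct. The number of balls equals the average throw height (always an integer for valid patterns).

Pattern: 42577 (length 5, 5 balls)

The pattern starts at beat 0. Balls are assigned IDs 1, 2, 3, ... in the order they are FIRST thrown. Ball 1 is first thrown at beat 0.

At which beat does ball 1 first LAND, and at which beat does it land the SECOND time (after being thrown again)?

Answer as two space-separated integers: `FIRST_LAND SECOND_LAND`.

Beat 0 (L): throw ball1 h=4 -> lands@4:L; in-air after throw: [b1@4:L]
Beat 1 (R): throw ball2 h=2 -> lands@3:R; in-air after throw: [b2@3:R b1@4:L]
Beat 2 (L): throw ball3 h=5 -> lands@7:R; in-air after throw: [b2@3:R b1@4:L b3@7:R]
Beat 3 (R): throw ball2 h=7 -> lands@10:L; in-air after throw: [b1@4:L b3@7:R b2@10:L]
Beat 4 (L): throw ball1 h=7 -> lands@11:R; in-air after throw: [b3@7:R b2@10:L b1@11:R]
Beat 5 (R): throw ball4 h=4 -> lands@9:R; in-air after throw: [b3@7:R b4@9:R b2@10:L b1@11:R]
Beat 6 (L): throw ball5 h=2 -> lands@8:L; in-air after throw: [b3@7:R b5@8:L b4@9:R b2@10:L b1@11:R]
Beat 7 (R): throw ball3 h=5 -> lands@12:L; in-air after throw: [b5@8:L b4@9:R b2@10:L b1@11:R b3@12:L]
Beat 8 (L): throw ball5 h=7 -> lands@15:R; in-air after throw: [b4@9:R b2@10:L b1@11:R b3@12:L b5@15:R]
Beat 9 (R): throw ball4 h=7 -> lands@16:L; in-air after throw: [b2@10:L b1@11:R b3@12:L b5@15:R b4@16:L]
Beat 10 (L): throw ball2 h=4 -> lands@14:L; in-air after throw: [b1@11:R b3@12:L b2@14:L b5@15:R b4@16:L]
Beat 11 (R): throw ball1 h=2 -> lands@13:R; in-air after throw: [b3@12:L b1@13:R b2@14:L b5@15:R b4@16:L]
Ball 1: thrown@0 h=4 -> first land @4; rethrown@4 h=7 -> second land @11

Answer: 4 11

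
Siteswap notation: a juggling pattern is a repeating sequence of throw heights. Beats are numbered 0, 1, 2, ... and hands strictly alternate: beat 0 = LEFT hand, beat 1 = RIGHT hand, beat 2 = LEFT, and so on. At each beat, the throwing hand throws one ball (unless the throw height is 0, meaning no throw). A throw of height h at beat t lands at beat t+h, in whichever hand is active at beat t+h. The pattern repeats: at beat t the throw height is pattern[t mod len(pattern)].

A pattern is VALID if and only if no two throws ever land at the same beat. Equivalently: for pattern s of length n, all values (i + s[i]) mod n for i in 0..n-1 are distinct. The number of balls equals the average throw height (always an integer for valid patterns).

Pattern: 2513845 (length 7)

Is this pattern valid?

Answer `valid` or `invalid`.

Answer: invalid

Derivation:
i=0: (i + s[i]) mod n = (0 + 2) mod 7 = 2
i=1: (i + s[i]) mod n = (1 + 5) mod 7 = 6
i=2: (i + s[i]) mod n = (2 + 1) mod 7 = 3
i=3: (i + s[i]) mod n = (3 + 3) mod 7 = 6
i=4: (i + s[i]) mod n = (4 + 8) mod 7 = 5
i=5: (i + s[i]) mod n = (5 + 4) mod 7 = 2
i=6: (i + s[i]) mod n = (6 + 5) mod 7 = 4
Residues: [2, 6, 3, 6, 5, 2, 4], distinct: False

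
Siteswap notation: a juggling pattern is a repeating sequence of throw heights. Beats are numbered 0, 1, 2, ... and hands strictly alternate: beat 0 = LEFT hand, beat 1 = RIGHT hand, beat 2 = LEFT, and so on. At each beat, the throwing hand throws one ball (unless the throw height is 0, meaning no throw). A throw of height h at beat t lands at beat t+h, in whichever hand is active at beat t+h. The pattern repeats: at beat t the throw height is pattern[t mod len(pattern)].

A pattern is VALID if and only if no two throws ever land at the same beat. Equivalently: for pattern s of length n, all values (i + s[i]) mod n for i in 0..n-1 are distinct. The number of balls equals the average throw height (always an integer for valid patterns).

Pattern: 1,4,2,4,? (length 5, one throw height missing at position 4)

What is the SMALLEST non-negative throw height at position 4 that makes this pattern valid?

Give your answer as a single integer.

i=0: (0 + 1) mod 5 = 1
i=1: (1 + 4) mod 5 = 0
i=2: (2 + 2) mod 5 = 4
i=3: (3 + 4) mod 5 = 2
i=4: s[i]=? (unknown)
Known residues: [0, 1, 2, 4]; need a permutation of 0..4, so missing residue r = 3
Need (4 + s) mod 5 = 3; smallest s = (3 - 4) mod 5 = 4

Answer: 4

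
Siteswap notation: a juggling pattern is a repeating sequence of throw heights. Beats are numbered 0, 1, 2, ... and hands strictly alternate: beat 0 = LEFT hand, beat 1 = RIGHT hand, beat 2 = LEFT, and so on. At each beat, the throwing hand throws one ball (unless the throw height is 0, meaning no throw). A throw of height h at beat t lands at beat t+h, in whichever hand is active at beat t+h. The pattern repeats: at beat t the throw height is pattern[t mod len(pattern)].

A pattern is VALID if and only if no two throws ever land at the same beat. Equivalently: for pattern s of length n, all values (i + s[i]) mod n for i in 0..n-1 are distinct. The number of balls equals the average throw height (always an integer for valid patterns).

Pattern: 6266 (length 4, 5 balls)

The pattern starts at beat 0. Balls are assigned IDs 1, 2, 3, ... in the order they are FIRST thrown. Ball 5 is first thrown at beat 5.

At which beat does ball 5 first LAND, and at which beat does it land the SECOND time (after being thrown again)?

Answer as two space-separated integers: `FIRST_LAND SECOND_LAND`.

Beat 0 (L): throw ball1 h=6 -> lands@6:L; in-air after throw: [b1@6:L]
Beat 1 (R): throw ball2 h=2 -> lands@3:R; in-air after throw: [b2@3:R b1@6:L]
Beat 2 (L): throw ball3 h=6 -> lands@8:L; in-air after throw: [b2@3:R b1@6:L b3@8:L]
Beat 3 (R): throw ball2 h=6 -> lands@9:R; in-air after throw: [b1@6:L b3@8:L b2@9:R]
Beat 4 (L): throw ball4 h=6 -> lands@10:L; in-air after throw: [b1@6:L b3@8:L b2@9:R b4@10:L]
Beat 5 (R): throw ball5 h=2 -> lands@7:R; in-air after throw: [b1@6:L b5@7:R b3@8:L b2@9:R b4@10:L]
Beat 6 (L): throw ball1 h=6 -> lands@12:L; in-air after throw: [b5@7:R b3@8:L b2@9:R b4@10:L b1@12:L]
Beat 7 (R): throw ball5 h=6 -> lands@13:R; in-air after throw: [b3@8:L b2@9:R b4@10:L b1@12:L b5@13:R]
Beat 8 (L): throw ball3 h=6 -> lands@14:L; in-air after throw: [b2@9:R b4@10:L b1@12:L b5@13:R b3@14:L]
Beat 9 (R): throw ball2 h=2 -> lands@11:R; in-air after throw: [b4@10:L b2@11:R b1@12:L b5@13:R b3@14:L]
Beat 10 (L): throw ball4 h=6 -> lands@16:L; in-air after throw: [b2@11:R b1@12:L b5@13:R b3@14:L b4@16:L]
Beat 11 (R): throw ball2 h=6 -> lands@17:R; in-air after throw: [b1@12:L b5@13:R b3@14:L b4@16:L b2@17:R]
Beat 12 (L): throw ball1 h=6 -> lands@18:L; in-air after throw: [b5@13:R b3@14:L b4@16:L b2@17:R b1@18:L]
Beat 13 (R): throw ball5 h=2 -> lands@15:R; in-air after throw: [b3@14:L b5@15:R b4@16:L b2@17:R b1@18:L]
Ball 5: thrown@5 h=2 -> first land @7; rethrown@7 h=6 -> second land @13

Answer: 7 13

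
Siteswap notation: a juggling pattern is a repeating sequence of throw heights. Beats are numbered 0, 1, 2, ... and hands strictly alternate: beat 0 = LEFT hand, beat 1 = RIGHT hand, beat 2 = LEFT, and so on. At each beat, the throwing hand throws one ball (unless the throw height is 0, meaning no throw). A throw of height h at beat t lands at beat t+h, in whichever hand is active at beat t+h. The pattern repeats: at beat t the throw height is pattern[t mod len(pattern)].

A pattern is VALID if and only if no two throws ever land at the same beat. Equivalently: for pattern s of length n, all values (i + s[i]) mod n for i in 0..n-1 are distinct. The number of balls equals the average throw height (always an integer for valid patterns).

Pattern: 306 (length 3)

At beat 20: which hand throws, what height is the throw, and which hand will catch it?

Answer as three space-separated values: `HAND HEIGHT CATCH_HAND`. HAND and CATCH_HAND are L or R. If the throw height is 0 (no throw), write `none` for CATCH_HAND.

Beat 20: 20 mod 2 = 0, so hand = L
Throw height = pattern[20 mod 3] = pattern[2] = 6
Lands at beat 20+6=26, 26 mod 2 = 0, so catch hand = L

Answer: L 6 L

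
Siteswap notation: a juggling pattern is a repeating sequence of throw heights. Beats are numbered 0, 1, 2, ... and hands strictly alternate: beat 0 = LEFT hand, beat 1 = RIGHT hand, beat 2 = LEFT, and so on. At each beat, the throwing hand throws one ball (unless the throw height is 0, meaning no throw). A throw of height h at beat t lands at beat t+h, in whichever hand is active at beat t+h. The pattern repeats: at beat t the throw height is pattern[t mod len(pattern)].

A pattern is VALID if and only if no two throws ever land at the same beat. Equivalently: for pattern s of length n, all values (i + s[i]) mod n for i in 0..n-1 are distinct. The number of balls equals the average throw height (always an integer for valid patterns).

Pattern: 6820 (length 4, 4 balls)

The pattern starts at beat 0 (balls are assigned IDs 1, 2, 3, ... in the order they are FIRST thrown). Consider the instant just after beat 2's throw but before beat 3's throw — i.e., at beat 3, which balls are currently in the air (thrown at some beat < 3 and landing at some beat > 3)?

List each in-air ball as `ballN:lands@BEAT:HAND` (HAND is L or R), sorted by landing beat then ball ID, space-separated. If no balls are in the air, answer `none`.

Answer: ball3:lands@4:L ball1:lands@6:L ball2:lands@9:R

Derivation:
Beat 0 (L): throw ball1 h=6 -> lands@6:L; in-air after throw: [b1@6:L]
Beat 1 (R): throw ball2 h=8 -> lands@9:R; in-air after throw: [b1@6:L b2@9:R]
Beat 2 (L): throw ball3 h=2 -> lands@4:L; in-air after throw: [b3@4:L b1@6:L b2@9:R]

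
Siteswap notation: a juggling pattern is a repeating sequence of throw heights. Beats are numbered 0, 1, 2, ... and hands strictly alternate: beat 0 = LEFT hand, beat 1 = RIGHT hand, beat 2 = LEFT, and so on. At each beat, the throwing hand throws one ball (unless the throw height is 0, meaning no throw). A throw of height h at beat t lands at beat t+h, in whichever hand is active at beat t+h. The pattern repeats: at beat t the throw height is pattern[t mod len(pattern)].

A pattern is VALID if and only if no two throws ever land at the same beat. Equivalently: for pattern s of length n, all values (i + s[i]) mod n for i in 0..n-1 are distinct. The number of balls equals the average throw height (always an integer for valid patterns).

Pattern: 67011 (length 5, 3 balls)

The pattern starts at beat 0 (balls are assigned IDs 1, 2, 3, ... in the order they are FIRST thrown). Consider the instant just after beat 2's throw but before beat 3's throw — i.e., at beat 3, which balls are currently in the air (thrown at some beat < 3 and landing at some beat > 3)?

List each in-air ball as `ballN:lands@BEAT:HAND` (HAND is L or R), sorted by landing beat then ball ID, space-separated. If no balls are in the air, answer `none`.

Beat 0 (L): throw ball1 h=6 -> lands@6:L; in-air after throw: [b1@6:L]
Beat 1 (R): throw ball2 h=7 -> lands@8:L; in-air after throw: [b1@6:L b2@8:L]
Beat 3 (R): throw ball3 h=1 -> lands@4:L; in-air after throw: [b3@4:L b1@6:L b2@8:L]

Answer: ball1:lands@6:L ball2:lands@8:L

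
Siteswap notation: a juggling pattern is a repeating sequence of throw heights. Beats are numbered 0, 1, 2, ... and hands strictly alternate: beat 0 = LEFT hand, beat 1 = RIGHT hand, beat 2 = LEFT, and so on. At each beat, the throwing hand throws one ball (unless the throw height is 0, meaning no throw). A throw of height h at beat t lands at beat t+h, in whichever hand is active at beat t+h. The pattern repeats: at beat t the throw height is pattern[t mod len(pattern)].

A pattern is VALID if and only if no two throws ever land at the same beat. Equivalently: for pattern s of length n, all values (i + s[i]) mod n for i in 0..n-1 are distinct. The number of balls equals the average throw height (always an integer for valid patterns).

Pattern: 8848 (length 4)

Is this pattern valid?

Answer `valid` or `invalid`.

i=0: (i + s[i]) mod n = (0 + 8) mod 4 = 0
i=1: (i + s[i]) mod n = (1 + 8) mod 4 = 1
i=2: (i + s[i]) mod n = (2 + 4) mod 4 = 2
i=3: (i + s[i]) mod n = (3 + 8) mod 4 = 3
Residues: [0, 1, 2, 3], distinct: True

Answer: valid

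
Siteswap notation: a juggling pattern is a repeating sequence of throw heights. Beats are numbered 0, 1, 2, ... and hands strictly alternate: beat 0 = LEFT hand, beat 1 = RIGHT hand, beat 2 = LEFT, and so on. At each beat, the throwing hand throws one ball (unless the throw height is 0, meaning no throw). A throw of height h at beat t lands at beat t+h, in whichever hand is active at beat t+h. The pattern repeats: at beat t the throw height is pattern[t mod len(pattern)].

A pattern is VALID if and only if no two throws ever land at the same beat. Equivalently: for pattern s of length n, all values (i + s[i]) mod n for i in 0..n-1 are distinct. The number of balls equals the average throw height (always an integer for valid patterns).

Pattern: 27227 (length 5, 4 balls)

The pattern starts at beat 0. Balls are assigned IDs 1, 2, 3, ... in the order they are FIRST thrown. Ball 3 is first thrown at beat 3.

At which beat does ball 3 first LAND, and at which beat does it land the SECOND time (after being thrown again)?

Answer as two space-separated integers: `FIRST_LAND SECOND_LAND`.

Answer: 5 7

Derivation:
Beat 0 (L): throw ball1 h=2 -> lands@2:L; in-air after throw: [b1@2:L]
Beat 1 (R): throw ball2 h=7 -> lands@8:L; in-air after throw: [b1@2:L b2@8:L]
Beat 2 (L): throw ball1 h=2 -> lands@4:L; in-air after throw: [b1@4:L b2@8:L]
Beat 3 (R): throw ball3 h=2 -> lands@5:R; in-air after throw: [b1@4:L b3@5:R b2@8:L]
Beat 4 (L): throw ball1 h=7 -> lands@11:R; in-air after throw: [b3@5:R b2@8:L b1@11:R]
Beat 5 (R): throw ball3 h=2 -> lands@7:R; in-air after throw: [b3@7:R b2@8:L b1@11:R]
Beat 6 (L): throw ball4 h=7 -> lands@13:R; in-air after throw: [b3@7:R b2@8:L b1@11:R b4@13:R]
Beat 7 (R): throw ball3 h=2 -> lands@9:R; in-air after throw: [b2@8:L b3@9:R b1@11:R b4@13:R]
Ball 3: thrown@3 h=2 -> first land @5; rethrown@5 h=2 -> second land @7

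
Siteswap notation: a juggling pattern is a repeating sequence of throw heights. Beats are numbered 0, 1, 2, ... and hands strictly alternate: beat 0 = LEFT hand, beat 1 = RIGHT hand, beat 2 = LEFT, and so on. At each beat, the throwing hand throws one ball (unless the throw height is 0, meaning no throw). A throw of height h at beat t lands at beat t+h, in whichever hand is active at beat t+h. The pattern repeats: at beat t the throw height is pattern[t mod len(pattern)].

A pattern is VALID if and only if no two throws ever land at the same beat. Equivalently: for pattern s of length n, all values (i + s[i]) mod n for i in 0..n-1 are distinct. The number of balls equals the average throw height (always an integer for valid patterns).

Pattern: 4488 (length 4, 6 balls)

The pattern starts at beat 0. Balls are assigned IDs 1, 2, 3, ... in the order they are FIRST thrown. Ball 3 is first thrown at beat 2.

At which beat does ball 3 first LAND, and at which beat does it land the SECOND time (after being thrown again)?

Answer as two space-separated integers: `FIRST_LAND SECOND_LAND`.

Answer: 10 18

Derivation:
Beat 0 (L): throw ball1 h=4 -> lands@4:L; in-air after throw: [b1@4:L]
Beat 1 (R): throw ball2 h=4 -> lands@5:R; in-air after throw: [b1@4:L b2@5:R]
Beat 2 (L): throw ball3 h=8 -> lands@10:L; in-air after throw: [b1@4:L b2@5:R b3@10:L]
Beat 3 (R): throw ball4 h=8 -> lands@11:R; in-air after throw: [b1@4:L b2@5:R b3@10:L b4@11:R]
Beat 4 (L): throw ball1 h=4 -> lands@8:L; in-air after throw: [b2@5:R b1@8:L b3@10:L b4@11:R]
Beat 5 (R): throw ball2 h=4 -> lands@9:R; in-air after throw: [b1@8:L b2@9:R b3@10:L b4@11:R]
Beat 6 (L): throw ball5 h=8 -> lands@14:L; in-air after throw: [b1@8:L b2@9:R b3@10:L b4@11:R b5@14:L]
Beat 7 (R): throw ball6 h=8 -> lands@15:R; in-air after throw: [b1@8:L b2@9:R b3@10:L b4@11:R b5@14:L b6@15:R]
Beat 8 (L): throw ball1 h=4 -> lands@12:L; in-air after throw: [b2@9:R b3@10:L b4@11:R b1@12:L b5@14:L b6@15:R]
Beat 9 (R): throw ball2 h=4 -> lands@13:R; in-air after throw: [b3@10:L b4@11:R b1@12:L b2@13:R b5@14:L b6@15:R]
Beat 10 (L): throw ball3 h=8 -> lands@18:L; in-air after throw: [b4@11:R b1@12:L b2@13:R b5@14:L b6@15:R b3@18:L]
Beat 11 (R): throw ball4 h=8 -> lands@19:R; in-air after throw: [b1@12:L b2@13:R b5@14:L b6@15:R b3@18:L b4@19:R]
Beat 12 (L): throw ball1 h=4 -> lands@16:L; in-air after throw: [b2@13:R b5@14:L b6@15:R b1@16:L b3@18:L b4@19:R]
Beat 13 (R): throw ball2 h=4 -> lands@17:R; in-air after throw: [b5@14:L b6@15:R b1@16:L b2@17:R b3@18:L b4@19:R]
Beat 14 (L): throw ball5 h=8 -> lands@22:L; in-air after throw: [b6@15:R b1@16:L b2@17:R b3@18:L b4@19:R b5@22:L]
Beat 15 (R): throw ball6 h=8 -> lands@23:R; in-air after throw: [b1@16:L b2@17:R b3@18:L b4@19:R b5@22:L b6@23:R]
Beat 16 (L): throw ball1 h=4 -> lands@20:L; in-air after throw: [b2@17:R b3@18:L b4@19:R b1@20:L b5@22:L b6@23:R]
Beat 17 (R): throw ball2 h=4 -> lands@21:R; in-air after throw: [b3@18:L b4@19:R b1@20:L b2@21:R b5@22:L b6@23:R]
Beat 18 (L): throw ball3 h=8 -> lands@26:L; in-air after throw: [b4@19:R b1@20:L b2@21:R b5@22:L b6@23:R b3@26:L]
Ball 3: thrown@2 h=8 -> first land @10; rethrown@10 h=8 -> second land @18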